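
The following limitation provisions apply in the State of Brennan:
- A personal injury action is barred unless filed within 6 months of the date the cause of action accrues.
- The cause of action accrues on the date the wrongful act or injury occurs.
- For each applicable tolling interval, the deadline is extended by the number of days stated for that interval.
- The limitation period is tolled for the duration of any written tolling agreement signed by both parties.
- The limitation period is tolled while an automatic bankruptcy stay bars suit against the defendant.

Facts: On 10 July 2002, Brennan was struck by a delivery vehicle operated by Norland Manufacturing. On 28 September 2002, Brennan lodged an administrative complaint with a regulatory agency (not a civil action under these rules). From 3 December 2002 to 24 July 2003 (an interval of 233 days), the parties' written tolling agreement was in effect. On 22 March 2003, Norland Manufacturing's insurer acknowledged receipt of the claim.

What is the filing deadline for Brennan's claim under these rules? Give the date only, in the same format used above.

The limitation period began to run on 10 July 2002.
6 months from 10 July 2002 is 10 January 2003.
Because the written tolling agreement ran from 3 December 2002 to 24 July 2003, the deadline is extended by 233 days to 31 August 2003.
Nothing else in the chronology tolls or restarts the period.

31 August 2003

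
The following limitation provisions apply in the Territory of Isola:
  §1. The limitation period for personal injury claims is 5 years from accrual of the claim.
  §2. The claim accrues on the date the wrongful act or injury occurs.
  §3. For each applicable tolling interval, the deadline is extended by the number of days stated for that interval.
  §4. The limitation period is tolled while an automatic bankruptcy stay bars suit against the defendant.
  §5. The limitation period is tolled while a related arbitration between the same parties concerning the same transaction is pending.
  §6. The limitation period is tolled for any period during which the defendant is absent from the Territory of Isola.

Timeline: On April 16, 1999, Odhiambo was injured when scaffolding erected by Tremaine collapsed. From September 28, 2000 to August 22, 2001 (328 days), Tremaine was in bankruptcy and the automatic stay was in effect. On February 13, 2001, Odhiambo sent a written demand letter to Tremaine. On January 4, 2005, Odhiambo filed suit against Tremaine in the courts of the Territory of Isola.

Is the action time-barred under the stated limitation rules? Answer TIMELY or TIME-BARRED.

The limitation period began to run on April 16, 1999.
5 years from April 16, 1999 is April 16, 2004.
Because the automatic bankruptcy stay ran from September 28, 2000 to August 22, 2001, the deadline is extended by 328 days to March 10, 2005.
Nothing else in the chronology tolls or restarts the period.
Filing on January 4, 2005 beat the March 10, 2005 deadline — the action is timely.

TIMELY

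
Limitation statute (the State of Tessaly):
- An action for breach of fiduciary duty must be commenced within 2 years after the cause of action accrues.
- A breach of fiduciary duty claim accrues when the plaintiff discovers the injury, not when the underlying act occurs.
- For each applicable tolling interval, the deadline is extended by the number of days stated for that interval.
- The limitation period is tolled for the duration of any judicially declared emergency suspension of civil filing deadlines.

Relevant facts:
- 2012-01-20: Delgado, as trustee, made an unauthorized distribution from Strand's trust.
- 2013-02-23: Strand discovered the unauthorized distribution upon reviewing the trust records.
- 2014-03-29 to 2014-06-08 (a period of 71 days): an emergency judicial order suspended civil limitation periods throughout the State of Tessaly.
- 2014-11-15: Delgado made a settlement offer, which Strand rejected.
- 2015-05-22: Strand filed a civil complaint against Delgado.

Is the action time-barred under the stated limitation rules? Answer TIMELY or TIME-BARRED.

Under the discovery rule, the claim accrued on 2013-02-23, when Strand discovered the injury — not on the 2012-01-20 date of the underlying act.
The untolled deadline — 2 years after 2013-02-23 — is 2015-02-23.
The period was tolled for 71 days by the emergency suspension of filing deadlines (2014-03-29 to 2014-06-08), pushing the deadline to 2015-05-05.
None of the other events listed affects the running of the period under the stated rules.
Strand filed on 2015-05-22, after the 2015-05-05 deadline, so the action is time-barred.

TIME-BARRED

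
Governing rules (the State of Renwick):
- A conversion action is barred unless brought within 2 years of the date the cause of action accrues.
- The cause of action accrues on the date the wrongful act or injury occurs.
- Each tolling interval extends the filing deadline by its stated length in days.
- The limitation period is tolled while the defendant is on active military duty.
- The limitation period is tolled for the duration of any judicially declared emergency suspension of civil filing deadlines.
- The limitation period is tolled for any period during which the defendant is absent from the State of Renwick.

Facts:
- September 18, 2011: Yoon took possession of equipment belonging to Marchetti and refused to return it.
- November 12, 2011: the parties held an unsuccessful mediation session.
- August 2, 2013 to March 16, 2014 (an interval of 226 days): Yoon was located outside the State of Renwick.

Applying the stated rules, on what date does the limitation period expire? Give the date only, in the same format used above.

May 2, 2014

The limitation period began to run on September 18, 2011.
The untolled deadline — 2 years after September 18, 2011 — is September 18, 2013.
The defendant's absence from the jurisdiction from August 2, 2013 to March 16, 2014 tolled the period for 226 days, extending the deadline to May 2, 2014.
None of the other events listed affects the running of the period under the stated rules.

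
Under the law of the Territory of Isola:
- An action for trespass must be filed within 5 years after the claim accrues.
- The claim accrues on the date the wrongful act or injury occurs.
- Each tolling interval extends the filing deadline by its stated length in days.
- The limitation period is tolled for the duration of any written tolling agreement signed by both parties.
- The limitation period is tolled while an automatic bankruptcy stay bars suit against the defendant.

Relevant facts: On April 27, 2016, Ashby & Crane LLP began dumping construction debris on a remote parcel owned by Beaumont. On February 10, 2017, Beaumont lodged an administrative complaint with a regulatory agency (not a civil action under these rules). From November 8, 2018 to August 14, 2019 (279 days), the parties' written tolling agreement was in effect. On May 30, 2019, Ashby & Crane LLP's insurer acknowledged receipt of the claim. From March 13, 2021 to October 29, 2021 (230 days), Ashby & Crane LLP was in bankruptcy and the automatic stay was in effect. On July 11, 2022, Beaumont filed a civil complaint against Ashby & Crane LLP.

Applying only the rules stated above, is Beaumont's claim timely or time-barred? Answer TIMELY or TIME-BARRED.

The claim accrued on April 27, 2016, when the wrongful act occurred.
Adding the 5 years base period to April 27, 2016 gives a deadline of April 27, 2021, before any tolling.
Because the written tolling agreement ran from November 8, 2018 to August 14, 2019, the deadline is extended by 279 days to January 31, 2022.
Because the automatic bankruptcy stay ran from March 13, 2021 to October 29, 2021, the deadline is extended by 230 days to September 18, 2022.
Nothing else in the chronology tolls or restarts the period.
Beaumont filed on July 11, 2022, before the September 18, 2022 deadline, so the action is timely.

TIMELY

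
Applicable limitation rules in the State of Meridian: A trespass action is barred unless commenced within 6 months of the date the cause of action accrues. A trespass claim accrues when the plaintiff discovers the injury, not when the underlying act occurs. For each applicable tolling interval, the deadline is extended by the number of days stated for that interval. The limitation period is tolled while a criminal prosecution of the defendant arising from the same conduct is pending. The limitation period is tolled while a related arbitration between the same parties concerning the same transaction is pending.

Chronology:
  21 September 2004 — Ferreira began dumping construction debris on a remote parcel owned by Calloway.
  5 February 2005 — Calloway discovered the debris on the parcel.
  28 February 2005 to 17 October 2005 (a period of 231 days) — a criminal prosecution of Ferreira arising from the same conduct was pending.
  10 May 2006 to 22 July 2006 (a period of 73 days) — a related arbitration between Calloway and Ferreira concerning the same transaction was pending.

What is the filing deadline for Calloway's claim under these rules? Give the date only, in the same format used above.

Accrual is tied to discovery, so the period began on 5 February 2005 rather than on 21 September 2004 when the act occurred.
6 months from 5 February 2005 is 5 August 2005.
Because the pending criminal prosecution ran from 28 February 2005 to 17 October 2005, the deadline is extended by 231 days to 24 March 2006.
The pending related arbitration starting 10 May 2006 came too late — the period had run on 24 March 2006 — and so does not extend the deadline.

24 March 2006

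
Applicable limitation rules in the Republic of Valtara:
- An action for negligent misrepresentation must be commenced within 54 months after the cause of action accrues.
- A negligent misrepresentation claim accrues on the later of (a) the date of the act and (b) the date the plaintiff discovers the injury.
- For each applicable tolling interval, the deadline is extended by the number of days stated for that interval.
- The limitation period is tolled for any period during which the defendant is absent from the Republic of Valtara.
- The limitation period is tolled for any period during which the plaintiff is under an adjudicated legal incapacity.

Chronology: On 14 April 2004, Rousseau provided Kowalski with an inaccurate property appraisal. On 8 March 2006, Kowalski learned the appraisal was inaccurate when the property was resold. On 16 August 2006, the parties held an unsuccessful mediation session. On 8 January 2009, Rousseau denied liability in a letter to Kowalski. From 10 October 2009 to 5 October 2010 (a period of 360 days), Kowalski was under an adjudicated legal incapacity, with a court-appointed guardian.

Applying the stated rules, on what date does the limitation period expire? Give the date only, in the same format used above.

Because discovery on 8 March 2006 post-dates the 14 April 2004 act, accrual under the later-of rule falls on 8 March 2006.
Adding the 54 months base period to 8 March 2006 gives a deadline of 8 September 2010, before any tolling.
The plaintiff's legal incapacity from 10 October 2009 to 5 October 2010 tolled the period for 360 days, extending the deadline to 3 September 2011.
None of the other events listed affects the running of the period under the stated rules.

3 September 2011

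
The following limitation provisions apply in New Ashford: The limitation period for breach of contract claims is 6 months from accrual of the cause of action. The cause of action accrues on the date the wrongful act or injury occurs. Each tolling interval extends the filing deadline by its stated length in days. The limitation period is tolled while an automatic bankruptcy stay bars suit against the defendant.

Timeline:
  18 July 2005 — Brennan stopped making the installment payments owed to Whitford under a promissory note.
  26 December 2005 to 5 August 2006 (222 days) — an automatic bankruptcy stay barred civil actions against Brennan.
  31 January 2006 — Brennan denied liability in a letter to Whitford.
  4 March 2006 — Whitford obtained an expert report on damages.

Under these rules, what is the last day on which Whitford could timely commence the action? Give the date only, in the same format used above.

28 August 2006

The cause of action accrued on 18 July 2005, the date of the act.
The untolled deadline — 6 months after 18 July 2005 — is 18 January 2006.
The automatic bankruptcy stay from 26 December 2005 to 5 August 2006 tolled the period for 222 days, extending the deadline to 28 August 2006.
None of the other events listed affects the running of the period under the stated rules.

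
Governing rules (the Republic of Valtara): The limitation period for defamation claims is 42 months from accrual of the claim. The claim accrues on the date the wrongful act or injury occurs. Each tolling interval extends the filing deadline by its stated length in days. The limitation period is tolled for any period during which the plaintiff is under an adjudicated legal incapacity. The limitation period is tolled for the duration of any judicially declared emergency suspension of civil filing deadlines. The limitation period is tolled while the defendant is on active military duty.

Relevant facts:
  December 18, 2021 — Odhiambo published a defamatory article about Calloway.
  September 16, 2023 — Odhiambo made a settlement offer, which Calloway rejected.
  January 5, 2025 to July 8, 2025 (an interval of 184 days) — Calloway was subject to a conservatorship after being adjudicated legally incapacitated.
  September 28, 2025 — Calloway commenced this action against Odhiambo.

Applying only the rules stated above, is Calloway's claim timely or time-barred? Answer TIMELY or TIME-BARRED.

The limitation period began to run on December 18, 2021.
42 months from December 18, 2021 is June 18, 2025.
The period was tolled for 184 days by the plaintiff's legal incapacity (January 5, 2025 to July 8, 2025), pushing the deadline to December 19, 2025.
None of the other events listed affects the running of the period under the stated rules.
The September 28, 2025 filing precedes the December 19, 2025 deadline; the claim is timely.

TIMELY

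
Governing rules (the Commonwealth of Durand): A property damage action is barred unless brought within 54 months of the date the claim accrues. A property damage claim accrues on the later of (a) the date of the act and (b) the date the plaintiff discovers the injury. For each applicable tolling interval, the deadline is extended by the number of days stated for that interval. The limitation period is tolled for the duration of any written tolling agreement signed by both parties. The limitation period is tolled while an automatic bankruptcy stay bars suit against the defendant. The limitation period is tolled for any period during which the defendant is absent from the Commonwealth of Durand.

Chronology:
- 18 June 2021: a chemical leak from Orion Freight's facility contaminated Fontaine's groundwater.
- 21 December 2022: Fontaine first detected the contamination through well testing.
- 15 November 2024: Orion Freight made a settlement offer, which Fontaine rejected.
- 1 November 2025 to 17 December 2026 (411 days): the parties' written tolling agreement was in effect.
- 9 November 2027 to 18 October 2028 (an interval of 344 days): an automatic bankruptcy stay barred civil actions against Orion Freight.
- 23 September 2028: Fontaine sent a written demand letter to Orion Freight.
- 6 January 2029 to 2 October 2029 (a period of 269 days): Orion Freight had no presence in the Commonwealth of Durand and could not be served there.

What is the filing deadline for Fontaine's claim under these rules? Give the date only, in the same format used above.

10 April 2030

Taking the later of the act (18 June 2021) and discovery (21 December 2022), the claim accrued on 21 December 2022.
The untolled deadline — 54 months after 21 December 2022 — is 21 June 2027.
The written tolling agreement from 1 November 2025 to 17 December 2026 tolled the period for 411 days, extending the deadline to 5 August 2028.
Because the automatic bankruptcy stay ran from 9 November 2027 to 18 October 2028, the deadline is extended by 344 days to 15 July 2029.
The period was tolled for 269 days by the defendant's absence from the jurisdiction (6 January 2029 to 2 October 2029), pushing the deadline to 10 April 2030.
Nothing else in the chronology tolls or restarts the period.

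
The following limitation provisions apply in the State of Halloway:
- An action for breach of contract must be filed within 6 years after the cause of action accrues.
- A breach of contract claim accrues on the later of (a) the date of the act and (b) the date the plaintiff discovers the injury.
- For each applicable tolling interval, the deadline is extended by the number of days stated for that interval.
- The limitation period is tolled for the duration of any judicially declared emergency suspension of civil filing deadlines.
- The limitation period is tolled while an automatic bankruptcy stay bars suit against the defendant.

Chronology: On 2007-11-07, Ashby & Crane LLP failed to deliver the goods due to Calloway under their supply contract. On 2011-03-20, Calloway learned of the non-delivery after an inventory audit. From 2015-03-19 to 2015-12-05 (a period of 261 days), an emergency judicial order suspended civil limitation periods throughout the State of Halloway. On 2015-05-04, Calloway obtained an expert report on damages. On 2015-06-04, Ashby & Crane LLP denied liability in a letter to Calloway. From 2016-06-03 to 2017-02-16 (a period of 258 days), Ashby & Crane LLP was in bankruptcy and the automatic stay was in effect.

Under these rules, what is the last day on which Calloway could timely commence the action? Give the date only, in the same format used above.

2018-08-21

The claim accrued on 2011-03-20 — the later of the 2007-11-07 act and the 2011-03-20 discovery.
Adding the 6 years base period to 2011-03-20 gives a deadline of 2017-03-20, before any tolling.
The emergency suspension of filing deadlines from 2015-03-19 to 2015-12-05 tolled the period for 261 days, extending the deadline to 2017-12-06.
The automatic bankruptcy stay from 2016-06-03 to 2017-02-16 tolled the period for 258 days, extending the deadline to 2018-08-21.
The other events in the timeline have no effect on the limitation period under the stated rules.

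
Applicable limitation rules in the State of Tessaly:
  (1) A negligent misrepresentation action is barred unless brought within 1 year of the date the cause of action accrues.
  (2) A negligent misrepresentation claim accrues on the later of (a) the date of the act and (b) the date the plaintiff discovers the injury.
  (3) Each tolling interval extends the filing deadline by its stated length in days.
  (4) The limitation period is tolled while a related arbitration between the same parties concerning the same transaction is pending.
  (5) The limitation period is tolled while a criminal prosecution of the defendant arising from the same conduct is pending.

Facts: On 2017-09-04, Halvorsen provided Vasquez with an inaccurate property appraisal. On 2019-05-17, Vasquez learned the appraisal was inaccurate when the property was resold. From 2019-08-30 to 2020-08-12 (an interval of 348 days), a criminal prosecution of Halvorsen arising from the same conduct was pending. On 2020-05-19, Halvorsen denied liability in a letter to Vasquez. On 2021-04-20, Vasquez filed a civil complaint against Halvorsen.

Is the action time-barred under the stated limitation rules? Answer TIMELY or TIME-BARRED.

Taking the later of the act (2017-09-04) and discovery (2019-05-17), the claim accrued on 2019-05-17.
Adding the 1 year base period to 2019-05-17 gives a deadline of 2020-05-17, before any tolling.
The period was tolled for 348 days by the pending criminal prosecution (2019-08-30 to 2020-08-12), pushing the deadline to 2021-04-30.
None of the other events listed affects the running of the period under the stated rules.
Filing on 2021-04-20 beat the 2021-04-30 deadline — the action is timely.

TIMELY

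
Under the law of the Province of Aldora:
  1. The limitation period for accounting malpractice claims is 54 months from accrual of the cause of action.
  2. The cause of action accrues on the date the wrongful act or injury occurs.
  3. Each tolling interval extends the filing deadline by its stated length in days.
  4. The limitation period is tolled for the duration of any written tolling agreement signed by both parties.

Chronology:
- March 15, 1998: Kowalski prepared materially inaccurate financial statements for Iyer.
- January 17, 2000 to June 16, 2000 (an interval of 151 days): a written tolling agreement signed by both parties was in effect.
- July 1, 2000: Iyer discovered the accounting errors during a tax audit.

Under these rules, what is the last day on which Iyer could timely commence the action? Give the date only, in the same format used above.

February 13, 2003

The claim accrued on March 15, 1998, when the wrongful act occurred; under the stated occurrence rule the July 1, 2000 discovery does not delay accrual.
The untolled deadline — 54 months after March 15, 1998 — is September 15, 2002.
The written tolling agreement from January 17, 2000 to June 16, 2000 tolled the period for 151 days, extending the deadline to February 13, 2003.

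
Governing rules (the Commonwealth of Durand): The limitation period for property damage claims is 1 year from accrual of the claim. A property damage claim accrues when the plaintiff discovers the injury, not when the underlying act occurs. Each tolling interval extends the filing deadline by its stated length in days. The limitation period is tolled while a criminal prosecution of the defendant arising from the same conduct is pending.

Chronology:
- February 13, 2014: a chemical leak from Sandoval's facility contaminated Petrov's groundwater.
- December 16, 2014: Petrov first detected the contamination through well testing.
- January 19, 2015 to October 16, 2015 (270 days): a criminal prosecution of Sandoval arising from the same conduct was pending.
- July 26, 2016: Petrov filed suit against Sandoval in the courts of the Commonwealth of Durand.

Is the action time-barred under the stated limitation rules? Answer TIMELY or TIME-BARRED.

The claim did not accrue until Petrov discovered the injury on December 16, 2014; the February 13, 2014 act date does not start the clock under the stated rule.
The untolled deadline — 1 year after December 16, 2014 — is December 16, 2015.
The period was tolled for 270 days by the pending criminal prosecution (January 19, 2015 to October 16, 2015), pushing the deadline to September 11, 2016.
Filing on July 26, 2016 beat the September 11, 2016 deadline — the action is timely.

TIMELY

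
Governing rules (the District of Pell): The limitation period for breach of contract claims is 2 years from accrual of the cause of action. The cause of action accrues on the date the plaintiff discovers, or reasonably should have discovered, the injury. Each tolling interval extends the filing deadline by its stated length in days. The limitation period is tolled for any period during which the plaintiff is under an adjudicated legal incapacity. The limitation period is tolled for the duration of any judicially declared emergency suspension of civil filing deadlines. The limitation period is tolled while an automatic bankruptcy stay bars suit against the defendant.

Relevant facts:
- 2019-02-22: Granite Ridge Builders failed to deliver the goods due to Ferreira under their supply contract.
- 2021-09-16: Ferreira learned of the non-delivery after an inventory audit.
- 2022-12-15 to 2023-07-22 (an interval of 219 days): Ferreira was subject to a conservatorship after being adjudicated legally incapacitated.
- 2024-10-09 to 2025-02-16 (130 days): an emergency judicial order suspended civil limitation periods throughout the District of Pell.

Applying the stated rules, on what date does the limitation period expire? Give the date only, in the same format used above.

Under the discovery rule, the claim accrued on 2021-09-16, when Ferreira discovered the injury — not on the 2019-02-22 date of the underlying act.
The untolled deadline — 2 years after 2021-09-16 — is 2023-09-16.
The period was tolled for 219 days by the plaintiff's legal incapacity (2022-12-15 to 2023-07-22), pushing the deadline to 2024-04-22.
The emergency suspension of filing deadlines starting 2024-10-09 came too late — the period had run on 2024-04-22 — and so does not extend the deadline.

2024-04-22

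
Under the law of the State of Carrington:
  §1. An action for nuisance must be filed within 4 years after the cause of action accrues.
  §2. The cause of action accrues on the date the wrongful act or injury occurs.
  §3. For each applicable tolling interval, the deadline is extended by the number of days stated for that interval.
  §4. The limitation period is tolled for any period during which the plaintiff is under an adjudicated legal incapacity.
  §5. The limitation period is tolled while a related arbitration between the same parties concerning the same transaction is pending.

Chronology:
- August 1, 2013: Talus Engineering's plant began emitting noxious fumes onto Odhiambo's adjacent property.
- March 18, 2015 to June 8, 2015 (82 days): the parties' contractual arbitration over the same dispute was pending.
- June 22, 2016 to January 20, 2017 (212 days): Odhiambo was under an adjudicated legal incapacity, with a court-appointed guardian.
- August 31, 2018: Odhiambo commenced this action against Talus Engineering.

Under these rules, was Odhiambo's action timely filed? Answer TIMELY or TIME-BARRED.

The limitation period began to run on August 1, 2013.
Adding the 4 years base period to August 1, 2013 gives a deadline of August 1, 2017, before any tolling.
The pending related arbitration from March 18, 2015 to June 8, 2015 tolled the period for 82 days, extending the deadline to October 22, 2017.
Because the plaintiff's legal incapacity ran from June 22, 2016 to January 20, 2017, the deadline is extended by 212 days to May 22, 2018.
The August 31, 2018 filing falls after the May 22, 2018 deadline; the claim is time-barred.

TIME-BARRED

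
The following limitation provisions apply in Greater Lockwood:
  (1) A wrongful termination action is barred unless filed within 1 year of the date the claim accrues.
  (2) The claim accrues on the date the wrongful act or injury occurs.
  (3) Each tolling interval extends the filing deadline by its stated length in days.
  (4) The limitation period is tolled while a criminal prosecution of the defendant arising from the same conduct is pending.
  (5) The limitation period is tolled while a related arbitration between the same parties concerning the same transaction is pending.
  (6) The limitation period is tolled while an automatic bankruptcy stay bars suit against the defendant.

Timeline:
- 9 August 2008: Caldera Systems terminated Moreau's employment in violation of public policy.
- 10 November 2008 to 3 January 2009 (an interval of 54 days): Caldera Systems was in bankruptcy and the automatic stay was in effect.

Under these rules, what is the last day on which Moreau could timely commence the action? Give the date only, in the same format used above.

2 October 2009

The limitation period began to run on 9 August 2008.
1 year from 9 August 2008 is 9 August 2009.
The automatic bankruptcy stay from 10 November 2008 to 3 January 2009 tolled the period for 54 days, extending the deadline to 2 October 2009.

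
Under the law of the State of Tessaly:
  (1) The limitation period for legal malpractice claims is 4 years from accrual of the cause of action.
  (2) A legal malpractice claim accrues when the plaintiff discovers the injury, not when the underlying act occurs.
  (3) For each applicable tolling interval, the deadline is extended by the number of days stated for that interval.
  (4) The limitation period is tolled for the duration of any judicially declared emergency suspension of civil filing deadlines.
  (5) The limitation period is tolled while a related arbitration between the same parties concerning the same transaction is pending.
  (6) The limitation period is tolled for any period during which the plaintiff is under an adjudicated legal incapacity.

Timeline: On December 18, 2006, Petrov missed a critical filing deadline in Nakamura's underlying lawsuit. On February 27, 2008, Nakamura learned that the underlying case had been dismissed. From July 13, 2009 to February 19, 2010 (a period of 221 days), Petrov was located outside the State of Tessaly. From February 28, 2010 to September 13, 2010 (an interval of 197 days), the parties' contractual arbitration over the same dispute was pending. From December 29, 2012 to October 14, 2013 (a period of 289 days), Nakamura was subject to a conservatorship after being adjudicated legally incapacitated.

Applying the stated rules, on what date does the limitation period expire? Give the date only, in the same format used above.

September 11, 2012

Accrual is tied to discovery, so the period began on February 27, 2008 rather than on December 18, 2006 when the act occurred.
4 years from February 27, 2008 is February 27, 2012.
The pending related arbitration from February 28, 2010 to September 13, 2010 tolled the period for 197 days, extending the deadline to September 11, 2012.
By the time the plaintiff's legal incapacity began on December 29, 2012, the limitation period had already expired on September 11, 2012; that interval cannot revive it.
Although the defendant's absence ran from July 13, 2009 to February 19, 2010, the stated rules do not make that a tolling event, so it is disregarded.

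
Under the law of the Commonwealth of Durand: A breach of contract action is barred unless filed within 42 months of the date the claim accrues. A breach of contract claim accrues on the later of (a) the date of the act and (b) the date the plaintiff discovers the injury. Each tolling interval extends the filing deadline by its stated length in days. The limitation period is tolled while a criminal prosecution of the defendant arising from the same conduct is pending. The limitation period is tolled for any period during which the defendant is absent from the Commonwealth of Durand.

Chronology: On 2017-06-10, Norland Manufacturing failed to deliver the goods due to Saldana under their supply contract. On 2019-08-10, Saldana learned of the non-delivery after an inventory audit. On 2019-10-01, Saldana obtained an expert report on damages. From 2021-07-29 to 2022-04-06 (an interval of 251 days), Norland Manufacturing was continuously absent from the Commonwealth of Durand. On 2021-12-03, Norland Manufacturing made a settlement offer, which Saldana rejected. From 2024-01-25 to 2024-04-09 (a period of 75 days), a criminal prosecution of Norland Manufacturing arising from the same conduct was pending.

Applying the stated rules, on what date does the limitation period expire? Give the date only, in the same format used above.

2023-10-19

Because discovery on 2019-08-10 post-dates the 2017-06-10 act, accrual under the later-of rule falls on 2019-08-10.
Adding the 42 months base period to 2019-08-10 gives a deadline of 2023-02-10, before any tolling.
The defendant's absence from the jurisdiction from 2021-07-29 to 2022-04-06 tolled the period for 251 days, extending the deadline to 2023-10-19.
The pending criminal prosecution from 2024-01-25 to 2024-04-09 began after the period had already run on 2023-10-19, so it has no tolling effect.
Nothing else in the chronology tolls or restarts the period.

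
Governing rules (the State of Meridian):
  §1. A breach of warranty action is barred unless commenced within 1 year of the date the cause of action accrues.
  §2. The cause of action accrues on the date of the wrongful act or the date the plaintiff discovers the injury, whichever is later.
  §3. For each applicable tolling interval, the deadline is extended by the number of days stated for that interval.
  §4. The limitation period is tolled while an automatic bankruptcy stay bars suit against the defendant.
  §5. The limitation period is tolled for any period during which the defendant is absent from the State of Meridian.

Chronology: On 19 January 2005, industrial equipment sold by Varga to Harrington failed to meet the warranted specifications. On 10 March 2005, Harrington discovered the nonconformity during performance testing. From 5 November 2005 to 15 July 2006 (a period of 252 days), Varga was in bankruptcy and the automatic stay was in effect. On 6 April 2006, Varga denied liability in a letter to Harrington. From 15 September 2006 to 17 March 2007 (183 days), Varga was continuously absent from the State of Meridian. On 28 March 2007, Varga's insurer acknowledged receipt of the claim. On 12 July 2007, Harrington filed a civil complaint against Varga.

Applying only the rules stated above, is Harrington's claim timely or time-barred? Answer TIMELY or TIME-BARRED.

TIME-BARRED

Taking the later of the act (19 January 2005) and discovery (10 March 2005), the claim accrued on 10 March 2005.
1 year from 10 March 2005 is 10 March 2006.
The period was tolled for 252 days by the automatic bankruptcy stay (5 November 2005 to 15 July 2006), pushing the deadline to 17 November 2006.
The defendant's absence from the jurisdiction from 15 September 2006 to 17 March 2007 tolled the period for 183 days, extending the deadline to 19 May 2007.
Nothing else in the chronology tolls or restarts the period.
Harrington filed on 12 July 2007, after the 19 May 2007 deadline, so the action is time-barred.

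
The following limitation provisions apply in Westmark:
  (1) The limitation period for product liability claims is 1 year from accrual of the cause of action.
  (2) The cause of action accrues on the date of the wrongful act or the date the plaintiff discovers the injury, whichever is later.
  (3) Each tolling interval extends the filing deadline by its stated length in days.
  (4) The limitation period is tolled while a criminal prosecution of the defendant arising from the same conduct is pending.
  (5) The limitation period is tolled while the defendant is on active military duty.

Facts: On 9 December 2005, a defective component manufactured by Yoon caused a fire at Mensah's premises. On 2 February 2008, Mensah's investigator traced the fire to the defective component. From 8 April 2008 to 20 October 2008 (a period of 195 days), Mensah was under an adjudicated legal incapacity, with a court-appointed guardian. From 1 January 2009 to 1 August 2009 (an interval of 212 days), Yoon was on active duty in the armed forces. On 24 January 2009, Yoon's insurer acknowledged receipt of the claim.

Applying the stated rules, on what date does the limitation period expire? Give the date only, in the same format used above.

2 September 2009

Because discovery on 2 February 2008 post-dates the 9 December 2005 act, accrual under the later-of rule falls on 2 February 2008.
Adding the 1 year base period to 2 February 2008 gives a deadline of 2 February 2009, before any tolling.
The defendant's active military service from 1 January 2009 to 1 August 2009 tolled the period for 212 days, extending the deadline to 2 September 2009.
No stated provision tolls the period for the plaintiff's incapacity, so the interval from 8 April 2008 to 20 October 2008 has no effect on the deadline.
Nothing else in the chronology tolls or restarts the period.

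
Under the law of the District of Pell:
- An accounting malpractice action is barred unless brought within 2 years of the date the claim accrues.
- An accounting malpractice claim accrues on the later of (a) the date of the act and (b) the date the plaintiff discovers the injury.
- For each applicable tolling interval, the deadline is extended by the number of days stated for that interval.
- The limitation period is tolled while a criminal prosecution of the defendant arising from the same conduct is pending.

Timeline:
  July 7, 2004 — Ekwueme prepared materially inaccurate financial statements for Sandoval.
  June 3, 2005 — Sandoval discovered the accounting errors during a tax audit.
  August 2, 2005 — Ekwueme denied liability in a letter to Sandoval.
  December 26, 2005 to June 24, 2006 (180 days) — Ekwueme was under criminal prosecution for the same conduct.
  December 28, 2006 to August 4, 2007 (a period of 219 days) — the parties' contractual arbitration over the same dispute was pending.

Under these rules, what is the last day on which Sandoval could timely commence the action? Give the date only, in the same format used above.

November 30, 2007

The claim accrued on June 3, 2005 — the later of the July 7, 2004 act and the June 3, 2005 discovery.
2 years from June 3, 2005 is June 3, 2007.
The period was tolled for 180 days by the pending criminal prosecution (December 26, 2005 to June 24, 2006), pushing the deadline to November 30, 2007.
No stated provision tolls the period for a pending arbitration, so the interval from December 28, 2006 to August 4, 2007 has no effect on the deadline.
Nothing else in the chronology tolls or restarts the period.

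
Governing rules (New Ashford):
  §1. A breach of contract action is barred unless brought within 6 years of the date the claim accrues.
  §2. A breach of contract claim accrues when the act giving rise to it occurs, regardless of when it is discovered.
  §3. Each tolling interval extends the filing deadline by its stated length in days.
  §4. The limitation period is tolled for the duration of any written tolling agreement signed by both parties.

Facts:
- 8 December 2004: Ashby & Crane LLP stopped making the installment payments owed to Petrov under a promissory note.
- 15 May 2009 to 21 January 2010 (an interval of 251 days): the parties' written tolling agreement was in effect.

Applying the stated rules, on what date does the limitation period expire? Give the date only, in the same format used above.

The claim accrued on 8 December 2004, when the wrongful act occurred.
6 years from 8 December 2004 is 8 December 2010.
Because the written tolling agreement ran from 15 May 2009 to 21 January 2010, the deadline is extended by 251 days to 16 August 2011.

16 August 2011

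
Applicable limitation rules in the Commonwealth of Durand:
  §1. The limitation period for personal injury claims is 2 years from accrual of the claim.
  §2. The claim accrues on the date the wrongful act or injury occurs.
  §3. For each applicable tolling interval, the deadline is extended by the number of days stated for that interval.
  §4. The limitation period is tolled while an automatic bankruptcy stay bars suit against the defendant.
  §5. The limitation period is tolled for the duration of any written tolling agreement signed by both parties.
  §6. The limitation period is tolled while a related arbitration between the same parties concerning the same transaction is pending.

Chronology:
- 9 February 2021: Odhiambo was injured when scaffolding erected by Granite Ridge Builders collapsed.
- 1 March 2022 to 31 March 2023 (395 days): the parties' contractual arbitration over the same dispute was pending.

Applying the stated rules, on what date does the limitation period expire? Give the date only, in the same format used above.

The limitation period began to run on 9 February 2021.
Adding the 2 years base period to 9 February 2021 gives a deadline of 9 February 2023, before any tolling.
The pending related arbitration from 1 March 2022 to 31 March 2023 tolled the period for 395 days, extending the deadline to 10 March 2024.

10 March 2024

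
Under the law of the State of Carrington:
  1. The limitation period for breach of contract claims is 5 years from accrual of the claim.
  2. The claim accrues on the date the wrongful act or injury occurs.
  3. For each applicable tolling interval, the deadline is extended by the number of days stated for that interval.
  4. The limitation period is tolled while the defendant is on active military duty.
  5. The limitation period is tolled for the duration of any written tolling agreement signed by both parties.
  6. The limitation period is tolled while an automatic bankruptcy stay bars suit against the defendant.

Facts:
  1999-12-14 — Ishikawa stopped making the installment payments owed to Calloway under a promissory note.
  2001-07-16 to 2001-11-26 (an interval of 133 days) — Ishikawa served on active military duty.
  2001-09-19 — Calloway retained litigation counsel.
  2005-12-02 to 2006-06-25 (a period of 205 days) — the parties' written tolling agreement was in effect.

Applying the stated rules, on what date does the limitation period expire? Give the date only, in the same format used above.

The claim accrued on 1999-12-14, when the wrongful act occurred.
Adding the 5 years base period to 1999-12-14 gives a deadline of 2004-12-14, before any tolling.
The period was tolled for 133 days by the defendant's active military service (2001-07-16 to 2001-11-26), pushing the deadline to 2005-04-26.
The written tolling agreement from 2005-12-02 to 2006-06-25 began after the period had already run on 2005-04-26, so it has no tolling effect.
None of the other events listed affects the running of the period under the stated rules.

2005-04-26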